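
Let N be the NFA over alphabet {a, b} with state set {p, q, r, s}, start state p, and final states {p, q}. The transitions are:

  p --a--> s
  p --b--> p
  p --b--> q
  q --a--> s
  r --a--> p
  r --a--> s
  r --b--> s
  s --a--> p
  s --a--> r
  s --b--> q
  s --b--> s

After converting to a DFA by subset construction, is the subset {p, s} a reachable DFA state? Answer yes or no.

Start state of the DFA: {p}.
{p} --a--> {s}  [new]
{p} --b--> {p, q}  [new]
{s} --a--> {p, r}  [new]
{s} --b--> {q, s}  [new]
{p, q} --a--> {s}  [seen]
{p, q} --b--> {p, q}  [seen]
{p, r} --a--> {p, s}  [new]
{p, r} --b--> {p, q, s}  [new]
{q, s} --a--> {p, r, s}  [new]
{q, s} --b--> {q, s}  [seen]
{p, s} --a--> {p, r, s}  [seen]
{p, s} --b--> {p, q, s}  [seen]
{p, q, s} --a--> {p, r, s}  [seen]
{p, q, s} --b--> {p, q, s}  [seen]
{p, r, s} --a--> {p, r, s}  [seen]
{p, r, s} --b--> {p, q, s}  [seen]
Reachable DFA states: {p}, {s}, {p, q}, {p, r}, {q, s}, {p, s}, {p, q, s}, {p, r, s}.
{p, s} is among them.

yes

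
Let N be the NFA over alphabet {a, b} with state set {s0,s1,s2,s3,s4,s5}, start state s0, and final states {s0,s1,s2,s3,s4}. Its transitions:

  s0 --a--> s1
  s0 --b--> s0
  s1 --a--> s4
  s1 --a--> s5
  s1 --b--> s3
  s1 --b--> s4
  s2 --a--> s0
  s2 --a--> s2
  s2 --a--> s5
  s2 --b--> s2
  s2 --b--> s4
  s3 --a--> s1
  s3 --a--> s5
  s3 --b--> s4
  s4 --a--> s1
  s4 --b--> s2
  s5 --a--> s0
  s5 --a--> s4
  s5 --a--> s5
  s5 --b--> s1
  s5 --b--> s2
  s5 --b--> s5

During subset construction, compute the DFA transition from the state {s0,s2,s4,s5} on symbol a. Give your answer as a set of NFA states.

δ(s0,a) = {s1}; δ(s2,a) = {s0,s2,s5}; δ(s4,a) = {s1}; δ(s5,a) = {s0,s4,s5}.
Union: {s0,s1,s2,s4,s5}.

{s0,s1,s2,s4,s5}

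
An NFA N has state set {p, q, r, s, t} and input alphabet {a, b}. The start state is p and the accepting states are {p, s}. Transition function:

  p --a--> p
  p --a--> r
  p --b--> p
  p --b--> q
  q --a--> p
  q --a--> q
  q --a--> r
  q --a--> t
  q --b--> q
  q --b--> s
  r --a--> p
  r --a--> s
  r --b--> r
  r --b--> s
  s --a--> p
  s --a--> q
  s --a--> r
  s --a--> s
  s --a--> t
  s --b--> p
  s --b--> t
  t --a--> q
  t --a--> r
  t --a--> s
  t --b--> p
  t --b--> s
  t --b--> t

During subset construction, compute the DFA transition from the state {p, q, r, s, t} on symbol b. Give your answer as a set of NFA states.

δ(p,b) = {p, q}; δ(q,b) = {q, s}; δ(r,b) = {r, s}; δ(s,b) = {p, t}; δ(t,b) = {p, s, t}.
Union: {p, q, r, s, t}.

{p, q, r, s, t}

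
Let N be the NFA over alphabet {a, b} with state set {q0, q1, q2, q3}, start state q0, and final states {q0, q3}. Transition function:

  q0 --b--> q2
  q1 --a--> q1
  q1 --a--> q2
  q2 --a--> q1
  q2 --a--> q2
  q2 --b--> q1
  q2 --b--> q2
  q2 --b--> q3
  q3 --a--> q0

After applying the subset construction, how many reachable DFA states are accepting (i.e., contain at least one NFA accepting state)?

3

Start state of the DFA: {q0}.
{q0} --a--> ∅  [new]
{q0} --b--> {q2}  [new]
∅ --a--> ∅  [seen]
∅ --b--> ∅  [seen]
{q2} --a--> {q1, q2}  [new]
{q2} --b--> {q1, q2, q3}  [new]
{q1, q2} --a--> {q1, q2}  [seen]
{q1, q2} --b--> {q1, q2, q3}  [seen]
{q1, q2, q3} --a--> {q0, q1, q2}  [new]
{q1, q2, q3} --b--> {q1, q2, q3}  [seen]
{q0, q1, q2} --a--> {q1, q2}  [seen]
{q0, q1, q2} --b--> {q1, q2, q3}  [seen]
Reachable DFA states: {q0}, ∅, {q2}, {q1, q2}, {q1, q2, q3}, {q0, q1, q2}.
Accepting DFA states (contain an NFA accepting state): {q0}, {q1, q2, q3}, {q0, q1, q2}.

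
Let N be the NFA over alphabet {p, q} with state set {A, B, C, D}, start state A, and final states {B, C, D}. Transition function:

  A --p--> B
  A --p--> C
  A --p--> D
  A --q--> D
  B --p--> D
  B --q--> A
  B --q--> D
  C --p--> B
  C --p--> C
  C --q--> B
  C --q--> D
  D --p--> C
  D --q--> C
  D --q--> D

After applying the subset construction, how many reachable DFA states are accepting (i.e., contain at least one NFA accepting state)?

Start state of the DFA: {A}.
{A} --p--> {B, C, D}  [new]
{A} --q--> {D}  [new]
{B, C, D} --p--> {B, C, D}  [seen]
{B, C, D} --q--> {A, B, C, D}  [new]
{D} --p--> {C}  [new]
{D} --q--> {C, D}  [new]
{A, B, C, D} --p--> {B, C, D}  [seen]
{A, B, C, D} --q--> {A, B, C, D}  [seen]
{C} --p--> {B, C}  [new]
{C} --q--> {B, D}  [new]
{C, D} --p--> {B, C}  [seen]
{C, D} --q--> {B, C, D}  [seen]
{B, C} --p--> {B, C, D}  [seen]
{B, C} --q--> {A, B, D}  [new]
{B, D} --p--> {C, D}  [seen]
{B, D} --q--> {A, C, D}  [new]
{A, B, D} --p--> {B, C, D}  [seen]
{A, B, D} --q--> {A, C, D}  [seen]
{A, C, D} --p--> {B, C, D}  [seen]
{A, C, D} --q--> {B, C, D}  [seen]
Reachable DFA states: {A}, {B, C, D}, {D}, {A, B, C, D}, {C}, {C, D}, {B, C}, {B, D}, {A, B, D}, {A, C, D}.
Accepting DFA states (contain an NFA accepting state): {B, C, D}, {D}, {A, B, C, D}, {C}, {C, D}, {B, C}, {B, D}, {A, B, D}, {A, C, D}.

9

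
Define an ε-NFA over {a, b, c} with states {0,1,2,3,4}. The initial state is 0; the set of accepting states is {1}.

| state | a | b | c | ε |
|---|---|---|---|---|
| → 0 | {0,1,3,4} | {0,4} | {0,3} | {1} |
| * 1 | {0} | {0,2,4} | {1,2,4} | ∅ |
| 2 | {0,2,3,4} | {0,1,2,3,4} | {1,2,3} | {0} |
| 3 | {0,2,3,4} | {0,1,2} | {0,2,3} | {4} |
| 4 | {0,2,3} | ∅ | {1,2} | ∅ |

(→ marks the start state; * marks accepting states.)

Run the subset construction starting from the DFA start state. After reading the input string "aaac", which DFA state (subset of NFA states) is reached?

Start: {0,1}.
δ(0,a) = {0,1,3,4}; δ(1,a) = {0}.
Union: {0,1,3,4}.
After a: {0,1,3,4}.
δ(0,a) = {0,1,3,4}; δ(1,a) = {0}; δ(3,a) = {0,2,3,4}; δ(4,a) = {0,2,3}.
Union: {0,1,2,3,4}.
After a: {0,1,2,3,4}.
δ(0,a) = {0,1,3,4}; δ(1,a) = {0}; δ(2,a) = {0,2,3,4}; δ(3,a) = {0,2,3,4}; δ(4,a) = {0,2,3}.
Union: {0,1,2,3,4}.
After a: {0,1,2,3,4}.
δ(0,c) = {0,3}; δ(1,c) = {1,2,4}; δ(2,c) = {1,2,3}; δ(3,c) = {0,2,3}; δ(4,c) = {1,2}.
Union: {0,1,2,3,4}.
After c: {0,1,2,3,4}.

{0,1,2,3,4}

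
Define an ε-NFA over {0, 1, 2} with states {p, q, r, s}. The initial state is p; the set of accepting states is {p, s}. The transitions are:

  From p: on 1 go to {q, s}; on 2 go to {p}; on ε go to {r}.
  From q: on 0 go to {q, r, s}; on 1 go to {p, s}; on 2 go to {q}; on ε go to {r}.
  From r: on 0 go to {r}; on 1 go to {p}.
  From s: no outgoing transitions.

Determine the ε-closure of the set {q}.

Begin with {q}.
q →ε {r}; add r.
ε-closure = {q, r}.

{q, r}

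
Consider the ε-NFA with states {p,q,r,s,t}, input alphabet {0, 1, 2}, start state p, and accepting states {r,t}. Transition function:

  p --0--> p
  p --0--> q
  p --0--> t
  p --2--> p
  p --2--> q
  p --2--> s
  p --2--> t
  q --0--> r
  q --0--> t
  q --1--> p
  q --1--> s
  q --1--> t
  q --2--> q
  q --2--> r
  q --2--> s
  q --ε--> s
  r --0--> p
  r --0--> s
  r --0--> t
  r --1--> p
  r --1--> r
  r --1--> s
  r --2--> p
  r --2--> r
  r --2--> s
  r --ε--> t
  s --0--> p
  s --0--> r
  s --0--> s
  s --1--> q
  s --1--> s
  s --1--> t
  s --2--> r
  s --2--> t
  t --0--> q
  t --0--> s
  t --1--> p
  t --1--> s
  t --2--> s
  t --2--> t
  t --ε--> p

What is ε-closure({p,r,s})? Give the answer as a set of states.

{p,r,s,t}

Begin with {p,r,s}.
r →ε {t}; add t.
ε-closure = {p,r,s,t}.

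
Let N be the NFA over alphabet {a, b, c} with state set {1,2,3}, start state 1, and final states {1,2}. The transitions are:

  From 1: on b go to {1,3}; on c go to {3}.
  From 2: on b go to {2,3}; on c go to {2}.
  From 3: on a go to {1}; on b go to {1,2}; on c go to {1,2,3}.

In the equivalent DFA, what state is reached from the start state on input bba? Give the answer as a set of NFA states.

{1}

Start: {1}.
δ(1,b) = {1,3}.
Union: {1,3}.
After b: {1,3}.
δ(1,b) = {1,3}; δ(3,b) = {1,2}.
Union: {1,2,3}.
After b: {1,2,3}.
δ(1,a) = ∅; δ(2,a) = ∅; δ(3,a) = {1}.
Union: {1}.
After a: {1}.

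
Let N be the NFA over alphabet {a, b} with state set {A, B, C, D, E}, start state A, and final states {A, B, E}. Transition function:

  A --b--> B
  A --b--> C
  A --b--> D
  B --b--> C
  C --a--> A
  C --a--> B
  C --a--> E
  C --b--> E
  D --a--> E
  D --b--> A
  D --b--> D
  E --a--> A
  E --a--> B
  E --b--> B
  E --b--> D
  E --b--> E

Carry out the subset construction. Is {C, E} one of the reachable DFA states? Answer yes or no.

Start state of the DFA: {A}.
{A} --a--> ∅  [new]
{A} --b--> {B, C, D}  [new]
∅ --a--> ∅  [seen]
∅ --b--> ∅  [seen]
{B, C, D} --a--> {A, B, E}  [new]
{B, C, D} --b--> {A, C, D, E}  [new]
{A, B, E} --a--> {A, B}  [new]
{A, B, E} --b--> {B, C, D, E}  [new]
{A, C, D, E} --a--> {A, B, E}  [seen]
{A, C, D, E} --b--> {A, B, C, D, E}  [new]
{A, B} --a--> ∅  [seen]
{A, B} --b--> {B, C, D}  [seen]
{B, C, D, E} --a--> {A, B, E}  [seen]
{B, C, D, E} --b--> {A, B, C, D, E}  [seen]
{A, B, C, D, E} --a--> {A, B, E}  [seen]
{A, B, C, D, E} --b--> {A, B, C, D, E}  [seen]
Reachable DFA states: {A}, ∅, {B, C, D}, {A, B, E}, {A, C, D, E}, {A, B}, {B, C, D, E}, {A, B, C, D, E}.
{C, E} is not among them.

no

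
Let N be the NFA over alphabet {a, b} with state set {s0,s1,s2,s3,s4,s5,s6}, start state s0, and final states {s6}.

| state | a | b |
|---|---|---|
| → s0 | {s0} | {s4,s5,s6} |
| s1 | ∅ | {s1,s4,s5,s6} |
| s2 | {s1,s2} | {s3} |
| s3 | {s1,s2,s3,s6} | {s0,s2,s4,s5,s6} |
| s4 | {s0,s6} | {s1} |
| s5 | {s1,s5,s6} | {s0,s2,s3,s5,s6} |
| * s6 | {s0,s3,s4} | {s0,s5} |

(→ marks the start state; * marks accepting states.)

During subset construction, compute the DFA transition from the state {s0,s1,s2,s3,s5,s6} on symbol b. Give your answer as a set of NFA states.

δ(s0,b) = {s4,s5,s6}; δ(s1,b) = {s1,s4,s5,s6}; δ(s2,b) = {s3}; δ(s3,b) = {s0,s2,s4,s5,s6}; δ(s5,b) = {s0,s2,s3,s5,s6}; δ(s6,b) = {s0,s5}.
Union: {s0,s1,s2,s3,s4,s5,s6}.

{s0,s1,s2,s3,s4,s5,s6}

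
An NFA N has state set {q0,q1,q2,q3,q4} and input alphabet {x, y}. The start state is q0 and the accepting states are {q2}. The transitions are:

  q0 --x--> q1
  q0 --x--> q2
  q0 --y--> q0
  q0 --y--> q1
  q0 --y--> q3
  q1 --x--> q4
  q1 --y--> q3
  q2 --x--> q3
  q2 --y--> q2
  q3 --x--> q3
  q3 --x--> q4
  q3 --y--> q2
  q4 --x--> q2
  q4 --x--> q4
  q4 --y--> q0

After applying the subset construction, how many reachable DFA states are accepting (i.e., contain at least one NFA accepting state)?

9

Start state of the DFA: {q0}.
{q0} --x--> {q1,q2}  [new]
{q0} --y--> {q0,q1,q3}  [new]
{q1,q2} --x--> {q3,q4}  [new]
{q1,q2} --y--> {q2,q3}  [new]
{q0,q1,q3} --x--> {q1,q2,q3,q4}  [new]
{q0,q1,q3} --y--> {q0,q1,q2,q3}  [new]
{q3,q4} --x--> {q2,q3,q4}  [new]
{q3,q4} --y--> {q0,q2}  [new]
{q2,q3} --x--> {q3,q4}  [seen]
{q2,q3} --y--> {q2}  [new]
{q1,q2,q3,q4} --x--> {q2,q3,q4}  [seen]
{q1,q2,q3,q4} --y--> {q0,q2,q3}  [new]
{q0,q1,q2,q3} --x--> {q1,q2,q3,q4}  [seen]
{q0,q1,q2,q3} --y--> {q0,q1,q2,q3}  [seen]
{q2,q3,q4} --x--> {q2,q3,q4}  [seen]
{q2,q3,q4} --y--> {q0,q2}  [seen]
{q0,q2} --x--> {q1,q2,q3}  [new]
{q0,q2} --y--> {q0,q1,q2,q3}  [seen]
{q2} --x--> {q3}  [new]
{q2} --y--> {q2}  [seen]
{q0,q2,q3} --x--> {q1,q2,q3,q4}  [seen]
{q0,q2,q3} --y--> {q0,q1,q2,q3}  [seen]
{q1,q2,q3} --x--> {q3,q4}  [seen]
{q1,q2,q3} --y--> {q2,q3}  [seen]
{q3} --x--> {q3,q4}  [seen]
{q3} --y--> {q2}  [seen]
Reachable DFA states: {q0}, {q1,q2}, {q0,q1,q3}, {q3,q4}, {q2,q3}, {q1,q2,q3,q4}, {q0,q1,q2,q3}, {q2,q3,q4}, {q0,q2}, {q2}, {q0,q2,q3}, {q1,q2,q3}, {q3}.
Accepting DFA states (contain an NFA accepting state): {q1,q2}, {q2,q3}, {q1,q2,q3,q4}, {q0,q1,q2,q3}, {q2,q3,q4}, {q0,q2}, {q2}, {q0,q2,q3}, {q1,q2,q3}.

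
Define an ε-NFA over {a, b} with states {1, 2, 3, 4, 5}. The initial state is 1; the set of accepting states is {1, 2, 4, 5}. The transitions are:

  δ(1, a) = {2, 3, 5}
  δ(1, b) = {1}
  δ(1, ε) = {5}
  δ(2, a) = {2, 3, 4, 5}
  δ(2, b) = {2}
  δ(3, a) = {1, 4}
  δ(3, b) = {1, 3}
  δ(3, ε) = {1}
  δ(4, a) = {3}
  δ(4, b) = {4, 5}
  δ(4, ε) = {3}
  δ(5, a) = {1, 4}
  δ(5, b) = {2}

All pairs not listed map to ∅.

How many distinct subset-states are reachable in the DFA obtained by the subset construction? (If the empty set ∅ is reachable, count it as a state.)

Start state of the DFA: {1, 5} (ε-closure of the NFA start).
{1, 5} --a--> {1, 2, 3, 4, 5}  [new]
{1, 5} --b--> {1, 2, 5}  [new]
{1, 2, 3, 4, 5} --a--> {1, 2, 3, 4, 5}  [seen]
{1, 2, 3, 4, 5} --b--> {1, 2, 3, 4, 5}  [seen]
{1, 2, 5} --a--> {1, 2, 3, 4, 5}  [seen]
{1, 2, 5} --b--> {1, 2, 5}  [seen]
Reachable DFA states: {1, 5}, {1, 2, 3, 4, 5}, {1, 2, 5}.

3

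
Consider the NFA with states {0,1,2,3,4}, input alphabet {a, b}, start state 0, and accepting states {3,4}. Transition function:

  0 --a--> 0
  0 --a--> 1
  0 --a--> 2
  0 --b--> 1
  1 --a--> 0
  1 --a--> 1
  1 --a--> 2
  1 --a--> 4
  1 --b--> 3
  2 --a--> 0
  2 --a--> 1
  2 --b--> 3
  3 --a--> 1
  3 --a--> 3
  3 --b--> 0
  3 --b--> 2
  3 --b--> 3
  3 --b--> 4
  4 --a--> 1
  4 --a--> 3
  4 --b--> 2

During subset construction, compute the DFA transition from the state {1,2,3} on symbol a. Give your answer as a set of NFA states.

δ(1,a) = {0,1,2,4}; δ(2,a) = {0,1}; δ(3,a) = {1,3}.
Union: {0,1,2,3,4}.

{0,1,2,3,4}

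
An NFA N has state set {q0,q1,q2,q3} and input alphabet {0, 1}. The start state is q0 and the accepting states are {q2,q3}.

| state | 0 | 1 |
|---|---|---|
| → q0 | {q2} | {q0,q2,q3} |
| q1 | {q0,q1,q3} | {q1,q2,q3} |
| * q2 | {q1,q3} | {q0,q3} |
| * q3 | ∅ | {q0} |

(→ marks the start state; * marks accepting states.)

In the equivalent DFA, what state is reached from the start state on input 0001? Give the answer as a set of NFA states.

Start: {q0}.
δ(q0,0) = {q2}.
Union: {q2}.
After 0: {q2}.
δ(q2,0) = {q1,q3}.
Union: {q1,q3}.
After 0: {q1,q3}.
δ(q1,0) = {q0,q1,q3}; δ(q3,0) = ∅.
Union: {q0,q1,q3}.
After 0: {q0,q1,q3}.
δ(q0,1) = {q0,q2,q3}; δ(q1,1) = {q1,q2,q3}; δ(q3,1) = {q0}.
Union: {q0,q1,q2,q3}.
After 1: {q0,q1,q2,q3}.

{q0,q1,q2,q3}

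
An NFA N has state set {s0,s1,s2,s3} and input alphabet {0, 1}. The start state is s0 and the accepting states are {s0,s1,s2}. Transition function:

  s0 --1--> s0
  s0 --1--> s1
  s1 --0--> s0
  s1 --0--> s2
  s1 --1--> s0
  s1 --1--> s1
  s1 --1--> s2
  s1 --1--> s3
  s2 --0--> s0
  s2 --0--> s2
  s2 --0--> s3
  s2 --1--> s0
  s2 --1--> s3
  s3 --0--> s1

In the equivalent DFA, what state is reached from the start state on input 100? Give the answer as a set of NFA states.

Start: {s0}.
δ(s0,1) = {s0,s1}.
Union: {s0,s1}.
After 1: {s0,s1}.
δ(s0,0) = ∅; δ(s1,0) = {s0,s2}.
Union: {s0,s2}.
After 0: {s0,s2}.
δ(s0,0) = ∅; δ(s2,0) = {s0,s2,s3}.
Union: {s0,s2,s3}.
After 0: {s0,s2,s3}.

{s0,s2,s3}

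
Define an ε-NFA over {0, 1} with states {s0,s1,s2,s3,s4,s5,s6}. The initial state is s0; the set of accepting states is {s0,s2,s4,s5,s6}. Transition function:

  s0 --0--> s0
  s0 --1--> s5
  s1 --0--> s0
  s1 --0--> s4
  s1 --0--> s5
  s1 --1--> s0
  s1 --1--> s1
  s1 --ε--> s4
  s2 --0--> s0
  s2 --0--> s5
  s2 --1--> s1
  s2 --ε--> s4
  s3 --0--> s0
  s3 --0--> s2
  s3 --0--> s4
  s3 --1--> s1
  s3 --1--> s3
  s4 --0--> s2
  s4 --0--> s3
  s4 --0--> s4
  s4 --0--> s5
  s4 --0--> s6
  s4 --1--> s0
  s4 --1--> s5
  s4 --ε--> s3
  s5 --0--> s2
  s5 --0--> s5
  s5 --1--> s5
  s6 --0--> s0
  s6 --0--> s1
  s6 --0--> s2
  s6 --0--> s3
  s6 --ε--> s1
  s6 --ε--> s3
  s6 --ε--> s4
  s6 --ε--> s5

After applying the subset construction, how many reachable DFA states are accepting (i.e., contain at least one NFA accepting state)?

Start state of the DFA: {s0} (ε-closure of the NFA start).
{s0} --0--> {s0}  [seen]
{s0} --1--> {s5}  [new]
{s5} --0--> {s2,s3,s4,s5}  [new]
{s5} --1--> {s5}  [seen]
{s2,s3,s4,s5} --0--> {s0,s1,s2,s3,s4,s5,s6}  [new]
{s2,s3,s4,s5} --1--> {s0,s1,s3,s4,s5}  [new]
{s0,s1,s2,s3,s4,s5,s6} --0--> {s0,s1,s2,s3,s4,s5,s6}  [seen]
{s0,s1,s2,s3,s4,s5,s6} --1--> {s0,s1,s3,s4,s5}  [seen]
{s0,s1,s3,s4,s5} --0--> {s0,s1,s2,s3,s4,s5,s6}  [seen]
{s0,s1,s3,s4,s5} --1--> {s0,s1,s3,s4,s5}  [seen]
Reachable DFA states: {s0}, {s5}, {s2,s3,s4,s5}, {s0,s1,s2,s3,s4,s5,s6}, {s0,s1,s3,s4,s5}.
Accepting DFA states (contain an NFA accepting state): {s0}, {s5}, {s2,s3,s4,s5}, {s0,s1,s2,s3,s4,s5,s6}, {s0,s1,s3,s4,s5}.

5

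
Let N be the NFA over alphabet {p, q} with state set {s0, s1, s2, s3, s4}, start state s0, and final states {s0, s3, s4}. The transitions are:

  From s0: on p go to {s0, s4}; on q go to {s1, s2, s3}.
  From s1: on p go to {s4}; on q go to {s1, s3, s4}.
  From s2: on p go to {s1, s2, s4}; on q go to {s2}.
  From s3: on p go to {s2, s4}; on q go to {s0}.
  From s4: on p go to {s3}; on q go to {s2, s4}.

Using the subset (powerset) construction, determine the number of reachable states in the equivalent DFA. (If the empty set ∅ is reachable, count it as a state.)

8

Start state of the DFA: {s0}.
{s0} --p--> {s0, s4}  [new]
{s0} --q--> {s1, s2, s3}  [new]
{s0, s4} --p--> {s0, s3, s4}  [new]
{s0, s4} --q--> {s1, s2, s3, s4}  [new]
{s1, s2, s3} --p--> {s1, s2, s4}  [new]
{s1, s2, s3} --q--> {s0, s1, s2, s3, s4}  [new]
{s0, s3, s4} --p--> {s0, s2, s3, s4}  [new]
{s0, s3, s4} --q--> {s0, s1, s2, s3, s4}  [seen]
{s1, s2, s3, s4} --p--> {s1, s2, s3, s4}  [seen]
{s1, s2, s3, s4} --q--> {s0, s1, s2, s3, s4}  [seen]
{s1, s2, s4} --p--> {s1, s2, s3, s4}  [seen]
{s1, s2, s4} --q--> {s1, s2, s3, s4}  [seen]
{s0, s1, s2, s3, s4} --p--> {s0, s1, s2, s3, s4}  [seen]
{s0, s1, s2, s3, s4} --q--> {s0, s1, s2, s3, s4}  [seen]
{s0, s2, s3, s4} --p--> {s0, s1, s2, s3, s4}  [seen]
{s0, s2, s3, s4} --q--> {s0, s1, s2, s3, s4}  [seen]
Reachable DFA states: {s0}, {s0, s4}, {s1, s2, s3}, {s0, s3, s4}, {s1, s2, s3, s4}, {s1, s2, s4}, {s0, s1, s2, s3, s4}, {s0, s2, s3, s4}.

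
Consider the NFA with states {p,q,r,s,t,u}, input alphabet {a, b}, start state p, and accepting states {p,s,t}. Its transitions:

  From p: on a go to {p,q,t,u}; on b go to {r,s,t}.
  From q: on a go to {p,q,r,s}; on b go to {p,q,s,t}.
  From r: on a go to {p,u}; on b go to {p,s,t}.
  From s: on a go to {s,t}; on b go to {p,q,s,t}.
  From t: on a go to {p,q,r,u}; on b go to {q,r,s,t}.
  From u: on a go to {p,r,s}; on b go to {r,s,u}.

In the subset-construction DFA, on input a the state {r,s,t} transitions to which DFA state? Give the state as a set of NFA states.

{p,q,r,s,t,u}

δ(r,a) = {p,u}; δ(s,a) = {s,t}; δ(t,a) = {p,q,r,u}.
Union: {p,q,r,s,t,u}.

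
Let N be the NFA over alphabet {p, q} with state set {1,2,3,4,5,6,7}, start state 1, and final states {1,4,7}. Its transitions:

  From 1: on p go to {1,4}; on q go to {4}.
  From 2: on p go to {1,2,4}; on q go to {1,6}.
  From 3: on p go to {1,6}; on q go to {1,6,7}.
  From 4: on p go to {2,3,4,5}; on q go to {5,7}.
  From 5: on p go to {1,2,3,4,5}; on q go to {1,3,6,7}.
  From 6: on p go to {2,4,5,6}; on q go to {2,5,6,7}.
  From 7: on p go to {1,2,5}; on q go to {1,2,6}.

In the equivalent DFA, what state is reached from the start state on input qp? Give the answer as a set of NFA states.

Start: {1}.
δ(1,q) = {4}.
Union: {4}.
After q: {4}.
δ(4,p) = {2,3,4,5}.
Union: {2,3,4,5}.
After p: {2,3,4,5}.

{2,3,4,5}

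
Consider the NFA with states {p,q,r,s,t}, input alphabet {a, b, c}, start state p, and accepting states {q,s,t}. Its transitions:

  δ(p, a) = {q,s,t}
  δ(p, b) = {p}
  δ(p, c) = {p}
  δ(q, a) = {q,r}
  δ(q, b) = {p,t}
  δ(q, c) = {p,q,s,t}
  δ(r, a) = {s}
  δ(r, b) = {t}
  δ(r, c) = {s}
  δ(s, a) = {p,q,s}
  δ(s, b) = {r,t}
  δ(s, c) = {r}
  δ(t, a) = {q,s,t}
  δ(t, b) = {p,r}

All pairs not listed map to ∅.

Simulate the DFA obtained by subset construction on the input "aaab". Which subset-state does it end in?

{p,r,t}

Start: {p}.
δ(p,a) = {q,s,t}.
Union: {q,s,t}.
After a: {q,s,t}.
δ(q,a) = {q,r}; δ(s,a) = {p,q,s}; δ(t,a) = {q,s,t}.
Union: {p,q,r,s,t}.
After a: {p,q,r,s,t}.
δ(p,a) = {q,s,t}; δ(q,a) = {q,r}; δ(r,a) = {s}; δ(s,a) = {p,q,s}; δ(t,a) = {q,s,t}.
Union: {p,q,r,s,t}.
After a: {p,q,r,s,t}.
δ(p,b) = {p}; δ(q,b) = {p,t}; δ(r,b) = {t}; δ(s,b) = {r,t}; δ(t,b) = {p,r}.
Union: {p,r,t}.
After b: {p,r,t}.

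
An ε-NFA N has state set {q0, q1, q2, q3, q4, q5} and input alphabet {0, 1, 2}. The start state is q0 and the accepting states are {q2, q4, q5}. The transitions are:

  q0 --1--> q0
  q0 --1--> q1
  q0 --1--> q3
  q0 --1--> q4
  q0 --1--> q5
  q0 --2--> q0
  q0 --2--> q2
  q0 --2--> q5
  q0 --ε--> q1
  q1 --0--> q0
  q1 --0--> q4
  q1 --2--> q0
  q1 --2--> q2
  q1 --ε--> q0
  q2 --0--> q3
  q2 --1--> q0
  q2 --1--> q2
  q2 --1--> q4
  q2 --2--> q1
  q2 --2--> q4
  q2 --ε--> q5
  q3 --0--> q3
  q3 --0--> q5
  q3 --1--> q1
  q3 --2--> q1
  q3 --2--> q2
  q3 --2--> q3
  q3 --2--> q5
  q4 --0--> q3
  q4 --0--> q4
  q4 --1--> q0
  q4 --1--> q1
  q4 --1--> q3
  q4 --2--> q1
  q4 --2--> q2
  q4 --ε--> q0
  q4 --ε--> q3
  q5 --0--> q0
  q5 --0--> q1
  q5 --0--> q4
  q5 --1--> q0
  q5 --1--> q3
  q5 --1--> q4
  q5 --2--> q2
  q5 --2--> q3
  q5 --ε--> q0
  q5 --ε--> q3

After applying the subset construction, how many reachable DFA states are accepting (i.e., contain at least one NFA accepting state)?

4

Start state of the DFA: {q0, q1} (ε-closure of the NFA start).
{q0, q1} --0--> {q0, q1, q3, q4}  [new]
{q0, q1} --1--> {q0, q1, q3, q4, q5}  [new]
{q0, q1} --2--> {q0, q1, q2, q3, q5}  [new]
{q0, q1, q3, q4} --0--> {q0, q1, q3, q4, q5}  [seen]
{q0, q1, q3, q4} --1--> {q0, q1, q3, q4, q5}  [seen]
{q0, q1, q3, q4} --2--> {q0, q1, q2, q3, q5}  [seen]
{q0, q1, q3, q4, q5} --0--> {q0, q1, q3, q4, q5}  [seen]
{q0, q1, q3, q4, q5} --1--> {q0, q1, q3, q4, q5}  [seen]
{q0, q1, q3, q4, q5} --2--> {q0, q1, q2, q3, q5}  [seen]
{q0, q1, q2, q3, q5} --0--> {q0, q1, q3, q4, q5}  [seen]
{q0, q1, q2, q3, q5} --1--> {q0, q1, q2, q3, q4, q5}  [new]
{q0, q1, q2, q3, q5} --2--> {q0, q1, q2, q3, q4, q5}  [seen]
{q0, q1, q2, q3, q4, q5} --0--> {q0, q1, q3, q4, q5}  [seen]
{q0, q1, q2, q3, q4, q5} --1--> {q0, q1, q2, q3, q4, q5}  [seen]
{q0, q1, q2, q3, q4, q5} --2--> {q0, q1, q2, q3, q4, q5}  [seen]
Reachable DFA states: {q0, q1}, {q0, q1, q3, q4}, {q0, q1, q3, q4, q5}, {q0, q1, q2, q3, q5}, {q0, q1, q2, q3, q4, q5}.
Accepting DFA states (contain an NFA accepting state): {q0, q1, q3, q4}, {q0, q1, q3, q4, q5}, {q0, q1, q2, q3, q5}, {q0, q1, q2, q3, q4, q5}.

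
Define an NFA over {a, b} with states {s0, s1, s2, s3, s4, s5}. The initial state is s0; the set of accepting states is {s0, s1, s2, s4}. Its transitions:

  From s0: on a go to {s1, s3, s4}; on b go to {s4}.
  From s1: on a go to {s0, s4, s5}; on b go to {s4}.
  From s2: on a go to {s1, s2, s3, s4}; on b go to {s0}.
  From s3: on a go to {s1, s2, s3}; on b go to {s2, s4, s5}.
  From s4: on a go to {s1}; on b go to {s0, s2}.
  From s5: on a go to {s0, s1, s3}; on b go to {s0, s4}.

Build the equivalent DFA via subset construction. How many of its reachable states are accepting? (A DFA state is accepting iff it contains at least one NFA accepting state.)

Start state of the DFA: {s0}.
{s0} --a--> {s1, s3, s4}  [new]
{s0} --b--> {s4}  [new]
{s1, s3, s4} --a--> {s0, s1, s2, s3, s4, s5}  [new]
{s1, s3, s4} --b--> {s0, s2, s4, s5}  [new]
{s4} --a--> {s1}  [new]
{s4} --b--> {s0, s2}  [new]
{s0, s1, s2, s3, s4, s5} --a--> {s0, s1, s2, s3, s4, s5}  [seen]
{s0, s1, s2, s3, s4, s5} --b--> {s0, s2, s4, s5}  [seen]
{s0, s2, s4, s5} --a--> {s0, s1, s2, s3, s4}  [new]
{s0, s2, s4, s5} --b--> {s0, s2, s4}  [new]
{s1} --a--> {s0, s4, s5}  [new]
{s1} --b--> {s4}  [seen]
{s0, s2} --a--> {s1, s2, s3, s4}  [new]
{s0, s2} --b--> {s0, s4}  [new]
{s0, s1, s2, s3, s4} --a--> {s0, s1, s2, s3, s4, s5}  [seen]
{s0, s1, s2, s3, s4} --b--> {s0, s2, s4, s5}  [seen]
{s0, s2, s4} --a--> {s1, s2, s3, s4}  [seen]
{s0, s2, s4} --b--> {s0, s2, s4}  [seen]
{s0, s4, s5} --a--> {s0, s1, s3, s4}  [new]
{s0, s4, s5} --b--> {s0, s2, s4}  [seen]
{s1, s2, s3, s4} --a--> {s0, s1, s2, s3, s4, s5}  [seen]
{s1, s2, s3, s4} --b--> {s0, s2, s4, s5}  [seen]
{s0, s4} --a--> {s1, s3, s4}  [seen]
{s0, s4} --b--> {s0, s2, s4}  [seen]
{s0, s1, s3, s4} --a--> {s0, s1, s2, s3, s4, s5}  [seen]
{s0, s1, s3, s4} --b--> {s0, s2, s4, s5}  [seen]
Reachable DFA states: {s0}, {s1, s3, s4}, {s4}, {s0, s1, s2, s3, s4, s5}, {s0, s2, s4, s5}, {s1}, {s0, s2}, {s0, s1, s2, s3, s4}, {s0, s2, s4}, {s0, s4, s5}, {s1, s2, s3, s4}, {s0, s4}, {s0, s1, s3, s4}.
Accepting DFA states (contain an NFA accepting state): {s0}, {s1, s3, s4}, {s4}, {s0, s1, s2, s3, s4, s5}, {s0, s2, s4, s5}, {s1}, {s0, s2}, {s0, s1, s2, s3, s4}, {s0, s2, s4}, {s0, s4, s5}, {s1, s2, s3, s4}, {s0, s4}, {s0, s1, s3, s4}.

13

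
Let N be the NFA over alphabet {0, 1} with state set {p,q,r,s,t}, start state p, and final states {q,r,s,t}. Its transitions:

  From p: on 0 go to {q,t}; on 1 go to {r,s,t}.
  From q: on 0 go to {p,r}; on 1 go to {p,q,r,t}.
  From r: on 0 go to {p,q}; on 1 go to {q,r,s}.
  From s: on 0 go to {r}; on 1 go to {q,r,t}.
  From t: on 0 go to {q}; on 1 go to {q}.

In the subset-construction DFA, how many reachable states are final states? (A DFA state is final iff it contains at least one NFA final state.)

Start state of the DFA: {p}.
{p} --0--> {q,t}  [new]
{p} --1--> {r,s,t}  [new]
{q,t} --0--> {p,q,r}  [new]
{q,t} --1--> {p,q,r,t}  [new]
{r,s,t} --0--> {p,q,r}  [seen]
{r,s,t} --1--> {q,r,s,t}  [new]
{p,q,r} --0--> {p,q,r,t}  [seen]
{p,q,r} --1--> {p,q,r,s,t}  [new]
{p,q,r,t} --0--> {p,q,r,t}  [seen]
{p,q,r,t} --1--> {p,q,r,s,t}  [seen]
{q,r,s,t} --0--> {p,q,r}  [seen]
{q,r,s,t} --1--> {p,q,r,s,t}  [seen]
{p,q,r,s,t} --0--> {p,q,r,t}  [seen]
{p,q,r,s,t} --1--> {p,q,r,s,t}  [seen]
Reachable DFA states: {p}, {q,t}, {r,s,t}, {p,q,r}, {p,q,r,t}, {q,r,s,t}, {p,q,r,s,t}.
Accepting DFA states (contain an NFA accepting state): {q,t}, {r,s,t}, {p,q,r}, {p,q,r,t}, {q,r,s,t}, {p,q,r,s,t}.

6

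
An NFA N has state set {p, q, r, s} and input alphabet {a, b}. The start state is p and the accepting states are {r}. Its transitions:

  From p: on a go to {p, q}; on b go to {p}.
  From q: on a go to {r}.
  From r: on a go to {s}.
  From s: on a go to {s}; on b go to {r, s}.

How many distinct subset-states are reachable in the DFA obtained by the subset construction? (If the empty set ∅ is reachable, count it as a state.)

Start state of the DFA: {p}.
{p} --a--> {p, q}  [new]
{p} --b--> {p}  [seen]
{p, q} --a--> {p, q, r}  [new]
{p, q} --b--> {p}  [seen]
{p, q, r} --a--> {p, q, r, s}  [new]
{p, q, r} --b--> {p}  [seen]
{p, q, r, s} --a--> {p, q, r, s}  [seen]
{p, q, r, s} --b--> {p, r, s}  [new]
{p, r, s} --a--> {p, q, s}  [new]
{p, r, s} --b--> {p, r, s}  [seen]
{p, q, s} --a--> {p, q, r, s}  [seen]
{p, q, s} --b--> {p, r, s}  [seen]
Reachable DFA states: {p}, {p, q}, {p, q, r}, {p, q, r, s}, {p, r, s}, {p, q, s}.

6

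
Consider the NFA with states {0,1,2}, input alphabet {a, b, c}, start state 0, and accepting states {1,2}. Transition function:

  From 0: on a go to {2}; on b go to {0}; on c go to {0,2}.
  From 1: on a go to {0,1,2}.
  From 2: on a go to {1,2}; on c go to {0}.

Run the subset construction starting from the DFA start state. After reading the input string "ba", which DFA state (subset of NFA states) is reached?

Start: {0}.
δ(0,b) = {0}.
Union: {0}.
After b: {0}.
δ(0,a) = {2}.
Union: {2}.
After a: {2}.

{2}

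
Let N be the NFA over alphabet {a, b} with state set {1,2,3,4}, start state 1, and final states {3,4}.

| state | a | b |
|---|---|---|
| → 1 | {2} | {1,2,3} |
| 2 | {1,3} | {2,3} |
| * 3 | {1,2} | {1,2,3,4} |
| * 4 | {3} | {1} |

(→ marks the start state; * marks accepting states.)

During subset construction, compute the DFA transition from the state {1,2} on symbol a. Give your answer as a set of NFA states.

δ(1,a) = {2}; δ(2,a) = {1,3}.
Union: {1,2,3}.

{1,2,3}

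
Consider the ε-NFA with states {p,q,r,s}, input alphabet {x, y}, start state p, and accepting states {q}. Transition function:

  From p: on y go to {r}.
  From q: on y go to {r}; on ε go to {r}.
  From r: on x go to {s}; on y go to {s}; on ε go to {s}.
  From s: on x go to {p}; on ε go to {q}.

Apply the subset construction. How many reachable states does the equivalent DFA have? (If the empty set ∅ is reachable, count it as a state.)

4

Start state of the DFA: {p} (ε-closure of the NFA start).
{p} --x--> ∅  [new]
{p} --y--> {q,r,s}  [new]
∅ --x--> ∅  [seen]
∅ --y--> ∅  [seen]
{q,r,s} --x--> {p,q,r,s}  [new]
{q,r,s} --y--> {q,r,s}  [seen]
{p,q,r,s} --x--> {p,q,r,s}  [seen]
{p,q,r,s} --y--> {q,r,s}  [seen]
Reachable DFA states: {p}, ∅, {q,r,s}, {p,q,r,s}.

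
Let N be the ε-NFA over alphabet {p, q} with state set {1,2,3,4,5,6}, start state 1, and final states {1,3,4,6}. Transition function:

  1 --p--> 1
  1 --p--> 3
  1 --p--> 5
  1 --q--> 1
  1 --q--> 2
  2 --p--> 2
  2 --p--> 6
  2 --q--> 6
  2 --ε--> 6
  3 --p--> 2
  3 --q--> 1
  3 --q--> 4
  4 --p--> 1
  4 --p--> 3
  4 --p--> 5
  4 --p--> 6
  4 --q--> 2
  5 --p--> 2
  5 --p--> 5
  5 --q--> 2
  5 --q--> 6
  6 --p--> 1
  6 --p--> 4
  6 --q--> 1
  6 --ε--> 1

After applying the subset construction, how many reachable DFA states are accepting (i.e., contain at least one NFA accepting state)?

6

Start state of the DFA: {1} (ε-closure of the NFA start).
{1} --p--> {1,3,5}  [new]
{1} --q--> {1,2,6}  [new]
{1,3,5} --p--> {1,2,3,5,6}  [new]
{1,3,5} --q--> {1,2,4,6}  [new]
{1,2,6} --p--> {1,2,3,4,5,6}  [new]
{1,2,6} --q--> {1,2,6}  [seen]
{1,2,3,5,6} --p--> {1,2,3,4,5,6}  [seen]
{1,2,3,5,6} --q--> {1,2,4,6}  [seen]
{1,2,4,6} --p--> {1,2,3,4,5,6}  [seen]
{1,2,4,6} --q--> {1,2,6}  [seen]
{1,2,3,4,5,6} --p--> {1,2,3,4,5,6}  [seen]
{1,2,3,4,5,6} --q--> {1,2,4,6}  [seen]
Reachable DFA states: {1}, {1,3,5}, {1,2,6}, {1,2,3,5,6}, {1,2,4,6}, {1,2,3,4,5,6}.
Accepting DFA states (contain an NFA accepting state): {1}, {1,3,5}, {1,2,6}, {1,2,3,5,6}, {1,2,4,6}, {1,2,3,4,5,6}.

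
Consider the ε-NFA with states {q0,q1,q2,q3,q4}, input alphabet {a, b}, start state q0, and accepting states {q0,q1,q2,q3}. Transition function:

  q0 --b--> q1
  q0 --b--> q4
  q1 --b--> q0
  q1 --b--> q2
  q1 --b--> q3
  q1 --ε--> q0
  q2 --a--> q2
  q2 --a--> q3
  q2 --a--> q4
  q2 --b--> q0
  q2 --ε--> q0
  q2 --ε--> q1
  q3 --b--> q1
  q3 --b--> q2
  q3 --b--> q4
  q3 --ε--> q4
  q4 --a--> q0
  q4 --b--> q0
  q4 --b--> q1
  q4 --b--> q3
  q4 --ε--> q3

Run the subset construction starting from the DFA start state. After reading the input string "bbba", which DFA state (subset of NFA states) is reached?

{q0,q1,q2,q3,q4}

Start: {q0}.
δ(q0,b) = {q1,q4}.
Union: {q1,q4}.
ε-closure gives {q0,q1,q3,q4}.
After b: {q0,q1,q3,q4}.
δ(q0,b) = {q1,q4}; δ(q1,b) = {q0,q2,q3}; δ(q3,b) = {q1,q2,q4}; δ(q4,b) = {q0,q1,q3}.
Union: {q0,q1,q2,q3,q4}.
After b: {q0,q1,q2,q3,q4}.
δ(q0,b) = {q1,q4}; δ(q1,b) = {q0,q2,q3}; δ(q2,b) = {q0}; δ(q3,b) = {q1,q2,q4}; δ(q4,b) = {q0,q1,q3}.
Union: {q0,q1,q2,q3,q4}.
After b: {q0,q1,q2,q3,q4}.
δ(q0,a) = ∅; δ(q1,a) = ∅; δ(q2,a) = {q2,q3,q4}; δ(q3,a) = ∅; δ(q4,a) = {q0}.
Union: {q0,q2,q3,q4}.
ε-closure gives {q0,q1,q2,q3,q4}.
After a: {q0,q1,q2,q3,q4}.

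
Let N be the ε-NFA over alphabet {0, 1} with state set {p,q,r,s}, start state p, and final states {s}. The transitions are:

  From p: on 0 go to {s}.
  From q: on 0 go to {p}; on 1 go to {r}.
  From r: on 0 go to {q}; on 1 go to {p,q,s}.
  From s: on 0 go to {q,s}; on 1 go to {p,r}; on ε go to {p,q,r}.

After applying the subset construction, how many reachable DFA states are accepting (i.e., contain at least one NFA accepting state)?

1

Start state of the DFA: {p} (ε-closure of the NFA start).
{p} --0--> {p,q,r,s}  [new]
{p} --1--> ∅  [new]
{p,q,r,s} --0--> {p,q,r,s}  [seen]
{p,q,r,s} --1--> {p,q,r,s}  [seen]
∅ --0--> ∅  [seen]
∅ --1--> ∅  [seen]
Reachable DFA states: {p}, {p,q,r,s}, ∅.
Accepting DFA states (contain an NFA accepting state): {p,q,r,s}.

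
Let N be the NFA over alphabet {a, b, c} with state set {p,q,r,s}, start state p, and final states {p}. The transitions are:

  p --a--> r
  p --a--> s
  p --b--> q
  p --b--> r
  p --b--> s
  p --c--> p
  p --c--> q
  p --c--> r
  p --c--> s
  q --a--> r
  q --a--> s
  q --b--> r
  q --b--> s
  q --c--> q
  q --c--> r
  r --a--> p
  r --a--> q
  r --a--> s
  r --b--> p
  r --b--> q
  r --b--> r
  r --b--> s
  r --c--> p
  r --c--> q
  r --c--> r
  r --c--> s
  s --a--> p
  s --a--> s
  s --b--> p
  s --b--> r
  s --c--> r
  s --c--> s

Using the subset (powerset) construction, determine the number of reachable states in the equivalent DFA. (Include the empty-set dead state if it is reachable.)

Start state of the DFA: {p}.
{p} --a--> {r,s}  [new]
{p} --b--> {q,r,s}  [new]
{p} --c--> {p,q,r,s}  [new]
{r,s} --a--> {p,q,s}  [new]
{r,s} --b--> {p,q,r,s}  [seen]
{r,s} --c--> {p,q,r,s}  [seen]
{q,r,s} --a--> {p,q,r,s}  [seen]
{q,r,s} --b--> {p,q,r,s}  [seen]
{q,r,s} --c--> {p,q,r,s}  [seen]
{p,q,r,s} --a--> {p,q,r,s}  [seen]
{p,q,r,s} --b--> {p,q,r,s}  [seen]
{p,q,r,s} --c--> {p,q,r,s}  [seen]
{p,q,s} --a--> {p,r,s}  [new]
{p,q,s} --b--> {p,q,r,s}  [seen]
{p,q,s} --c--> {p,q,r,s}  [seen]
{p,r,s} --a--> {p,q,r,s}  [seen]
{p,r,s} --b--> {p,q,r,s}  [seen]
{p,r,s} --c--> {p,q,r,s}  [seen]
Reachable DFA states: {p}, {r,s}, {q,r,s}, {p,q,r,s}, {p,q,s}, {p,r,s}.

6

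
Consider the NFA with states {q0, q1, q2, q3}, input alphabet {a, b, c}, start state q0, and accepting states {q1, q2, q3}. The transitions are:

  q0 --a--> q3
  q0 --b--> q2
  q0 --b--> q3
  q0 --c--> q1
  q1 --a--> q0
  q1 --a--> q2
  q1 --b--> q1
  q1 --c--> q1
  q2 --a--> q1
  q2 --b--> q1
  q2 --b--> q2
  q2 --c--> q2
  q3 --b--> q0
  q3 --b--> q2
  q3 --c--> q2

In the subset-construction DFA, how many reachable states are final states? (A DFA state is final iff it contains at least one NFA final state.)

10

Start state of the DFA: {q0}.
{q0} --a--> {q3}  [new]
{q0} --b--> {q2, q3}  [new]
{q0} --c--> {q1}  [new]
{q3} --a--> ∅  [new]
{q3} --b--> {q0, q2}  [new]
{q3} --c--> {q2}  [new]
{q2, q3} --a--> {q1}  [seen]
{q2, q3} --b--> {q0, q1, q2}  [new]
{q2, q3} --c--> {q2}  [seen]
{q1} --a--> {q0, q2}  [seen]
{q1} --b--> {q1}  [seen]
{q1} --c--> {q1}  [seen]
∅ --a--> ∅  [seen]
∅ --b--> ∅  [seen]
∅ --c--> ∅  [seen]
{q0, q2} --a--> {q1, q3}  [new]
{q0, q2} --b--> {q1, q2, q3}  [new]
{q0, q2} --c--> {q1, q2}  [new]
{q2} --a--> {q1}  [seen]
{q2} --b--> {q1, q2}  [seen]
{q2} --c--> {q2}  [seen]
{q0, q1, q2} --a--> {q0, q1, q2, q3}  [new]
{q0, q1, q2} --b--> {q1, q2, q3}  [seen]
{q0, q1, q2} --c--> {q1, q2}  [seen]
{q1, q3} --a--> {q0, q2}  [seen]
{q1, q3} --b--> {q0, q1, q2}  [seen]
{q1, q3} --c--> {q1, q2}  [seen]
{q1, q2, q3} --a--> {q0, q1, q2}  [seen]
{q1, q2, q3} --b--> {q0, q1, q2}  [seen]
{q1, q2, q3} --c--> {q1, q2}  [seen]
{q1, q2} --a--> {q0, q1, q2}  [seen]
{q1, q2} --b--> {q1, q2}  [seen]
{q1, q2} --c--> {q1, q2}  [seen]
{q0, q1, q2, q3} --a--> {q0, q1, q2, q3}  [seen]
{q0, q1, q2, q3} --b--> {q0, q1, q2, q3}  [seen]
{q0, q1, q2, q3} --c--> {q1, q2}  [seen]
Reachable DFA states: {q0}, {q3}, {q2, q3}, {q1}, ∅, {q0, q2}, {q2}, {q0, q1, q2}, {q1, q3}, {q1, q2, q3}, {q1, q2}, {q0, q1, q2, q3}.
Accepting DFA states (contain an NFA accepting state): {q3}, {q2, q3}, {q1}, {q0, q2}, {q2}, {q0, q1, q2}, {q1, q3}, {q1, q2, q3}, {q1, q2}, {q0, q1, q2, q3}.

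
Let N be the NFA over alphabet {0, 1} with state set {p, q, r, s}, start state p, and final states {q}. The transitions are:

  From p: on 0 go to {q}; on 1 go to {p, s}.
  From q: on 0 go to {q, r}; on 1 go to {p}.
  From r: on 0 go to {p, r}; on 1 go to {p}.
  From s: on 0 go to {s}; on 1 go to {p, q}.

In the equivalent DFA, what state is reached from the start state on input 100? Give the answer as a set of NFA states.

Start: {p}.
δ(p,1) = {p, s}.
Union: {p, s}.
After 1: {p, s}.
δ(p,0) = {q}; δ(s,0) = {s}.
Union: {q, s}.
After 0: {q, s}.
δ(q,0) = {q, r}; δ(s,0) = {s}.
Union: {q, r, s}.
After 0: {q, r, s}.

{q, r, s}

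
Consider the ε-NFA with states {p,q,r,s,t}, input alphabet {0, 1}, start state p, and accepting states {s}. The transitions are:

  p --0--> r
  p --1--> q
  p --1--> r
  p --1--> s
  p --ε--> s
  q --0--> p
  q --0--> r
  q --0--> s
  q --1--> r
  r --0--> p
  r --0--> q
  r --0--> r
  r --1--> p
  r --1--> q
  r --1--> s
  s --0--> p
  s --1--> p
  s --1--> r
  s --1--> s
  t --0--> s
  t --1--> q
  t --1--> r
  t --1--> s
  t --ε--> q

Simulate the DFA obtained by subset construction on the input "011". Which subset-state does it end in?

{p,q,r,s}

Start: {p,s}.
δ(p,0) = {r}; δ(s,0) = {p}.
Union: {p,r}.
ε-closure gives {p,r,s}.
After 0: {p,r,s}.
δ(p,1) = {q,r,s}; δ(r,1) = {p,q,s}; δ(s,1) = {p,r,s}.
Union: {p,q,r,s}.
After 1: {p,q,r,s}.
δ(p,1) = {q,r,s}; δ(q,1) = {r}; δ(r,1) = {p,q,s}; δ(s,1) = {p,r,s}.
Union: {p,q,r,s}.
After 1: {p,q,r,s}.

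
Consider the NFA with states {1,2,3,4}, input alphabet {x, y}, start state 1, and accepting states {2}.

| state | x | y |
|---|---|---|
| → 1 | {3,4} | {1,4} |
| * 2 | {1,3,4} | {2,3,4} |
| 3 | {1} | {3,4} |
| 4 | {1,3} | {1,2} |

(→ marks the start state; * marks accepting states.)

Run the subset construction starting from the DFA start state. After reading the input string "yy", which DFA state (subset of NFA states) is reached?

Start: {1}.
δ(1,y) = {1,4}.
Union: {1,4}.
After y: {1,4}.
δ(1,y) = {1,4}; δ(4,y) = {1,2}.
Union: {1,2,4}.
After y: {1,2,4}.

{1,2,4}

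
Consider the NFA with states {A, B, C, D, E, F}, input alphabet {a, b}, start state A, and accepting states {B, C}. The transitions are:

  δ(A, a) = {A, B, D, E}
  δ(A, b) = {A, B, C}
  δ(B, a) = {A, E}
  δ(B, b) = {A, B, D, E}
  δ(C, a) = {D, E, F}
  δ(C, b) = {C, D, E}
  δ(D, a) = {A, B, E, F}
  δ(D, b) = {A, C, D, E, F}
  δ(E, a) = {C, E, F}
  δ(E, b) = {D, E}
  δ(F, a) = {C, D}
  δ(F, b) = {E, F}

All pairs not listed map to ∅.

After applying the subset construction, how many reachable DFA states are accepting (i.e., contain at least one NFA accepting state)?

5

Start state of the DFA: {A}.
{A} --a--> {A, B, D, E}  [new]
{A} --b--> {A, B, C}  [new]
{A, B, D, E} --a--> {A, B, C, D, E, F}  [new]
{A, B, D, E} --b--> {A, B, C, D, E, F}  [seen]
{A, B, C} --a--> {A, B, D, E, F}  [new]
{A, B, C} --b--> {A, B, C, D, E}  [new]
{A, B, C, D, E, F} --a--> {A, B, C, D, E, F}  [seen]
{A, B, C, D, E, F} --b--> {A, B, C, D, E, F}  [seen]
{A, B, D, E, F} --a--> {A, B, C, D, E, F}  [seen]
{A, B, D, E, F} --b--> {A, B, C, D, E, F}  [seen]
{A, B, C, D, E} --a--> {A, B, C, D, E, F}  [seen]
{A, B, C, D, E} --b--> {A, B, C, D, E, F}  [seen]
Reachable DFA states: {A}, {A, B, D, E}, {A, B, C}, {A, B, C, D, E, F}, {A, B, D, E, F}, {A, B, C, D, E}.
Accepting DFA states (contain an NFA accepting state): {A, B, D, E}, {A, B, C}, {A, B, C, D, E, F}, {A, B, D, E, F}, {A, B, C, D, E}.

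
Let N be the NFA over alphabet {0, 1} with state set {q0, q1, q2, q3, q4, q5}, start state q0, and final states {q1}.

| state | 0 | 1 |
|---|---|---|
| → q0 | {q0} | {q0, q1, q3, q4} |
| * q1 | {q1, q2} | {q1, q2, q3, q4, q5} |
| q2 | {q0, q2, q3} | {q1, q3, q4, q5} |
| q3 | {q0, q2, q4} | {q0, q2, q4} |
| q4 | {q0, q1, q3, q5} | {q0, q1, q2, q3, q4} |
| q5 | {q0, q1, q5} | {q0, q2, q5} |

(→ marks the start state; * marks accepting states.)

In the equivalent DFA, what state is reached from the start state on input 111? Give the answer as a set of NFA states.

Start: {q0}.
δ(q0,1) = {q0, q1, q3, q4}.
Union: {q0, q1, q3, q4}.
After 1: {q0, q1, q3, q4}.
δ(q0,1) = {q0, q1, q3, q4}; δ(q1,1) = {q1, q2, q3, q4, q5}; δ(q3,1) = {q0, q2, q4}; δ(q4,1) = {q0, q1, q2, q3, q4}.
Union: {q0, q1, q2, q3, q4, q5}.
After 1: {q0, q1, q2, q3, q4, q5}.
δ(q0,1) = {q0, q1, q3, q4}; δ(q1,1) = {q1, q2, q3, q4, q5}; δ(q2,1) = {q1, q3, q4, q5}; δ(q3,1) = {q0, q2, q4}; δ(q4,1) = {q0, q1, q2, q3, q4}; δ(q5,1) = {q0, q2, q5}.
Union: {q0, q1, q2, q3, q4, q5}.
After 1: {q0, q1, q2, q3, q4, q5}.

{q0, q1, q2, q3, q4, q5}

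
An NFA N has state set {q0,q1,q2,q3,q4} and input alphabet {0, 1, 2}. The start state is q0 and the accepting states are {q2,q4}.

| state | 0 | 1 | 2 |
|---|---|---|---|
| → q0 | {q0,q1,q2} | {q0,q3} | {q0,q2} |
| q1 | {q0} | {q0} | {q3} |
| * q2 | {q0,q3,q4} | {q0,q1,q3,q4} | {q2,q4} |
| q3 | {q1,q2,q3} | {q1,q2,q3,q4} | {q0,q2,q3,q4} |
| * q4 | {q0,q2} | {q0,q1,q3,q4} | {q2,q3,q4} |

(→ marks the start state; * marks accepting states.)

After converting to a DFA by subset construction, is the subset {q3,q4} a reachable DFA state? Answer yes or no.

no

Start state of the DFA: {q0}.
{q0} --0--> {q0,q1,q2}  [new]
{q0} --1--> {q0,q3}  [new]
{q0} --2--> {q0,q2}  [new]
{q0,q1,q2} --0--> {q0,q1,q2,q3,q4}  [new]
{q0,q1,q2} --1--> {q0,q1,q3,q4}  [new]
{q0,q1,q2} --2--> {q0,q2,q3,q4}  [new]
{q0,q3} --0--> {q0,q1,q2,q3}  [new]
{q0,q3} --1--> {q0,q1,q2,q3,q4}  [seen]
{q0,q3} --2--> {q0,q2,q3,q4}  [seen]
{q0,q2} --0--> {q0,q1,q2,q3,q4}  [seen]
{q0,q2} --1--> {q0,q1,q3,q4}  [seen]
{q0,q2} --2--> {q0,q2,q4}  [new]
{q0,q1,q2,q3,q4} --0--> {q0,q1,q2,q3,q4}  [seen]
{q0,q1,q2,q3,q4} --1--> {q0,q1,q2,q3,q4}  [seen]
{q0,q1,q2,q3,q4} --2--> {q0,q2,q3,q4}  [seen]
{q0,q1,q3,q4} --0--> {q0,q1,q2,q3}  [seen]
{q0,q1,q3,q4} --1--> {q0,q1,q2,q3,q4}  [seen]
{q0,q1,q3,q4} --2--> {q0,q2,q3,q4}  [seen]
{q0,q2,q3,q4} --0--> {q0,q1,q2,q3,q4}  [seen]
{q0,q2,q3,q4} --1--> {q0,q1,q2,q3,q4}  [seen]
{q0,q2,q3,q4} --2--> {q0,q2,q3,q4}  [seen]
{q0,q1,q2,q3} --0--> {q0,q1,q2,q3,q4}  [seen]
{q0,q1,q2,q3} --1--> {q0,q1,q2,q3,q4}  [seen]
{q0,q1,q2,q3} --2--> {q0,q2,q3,q4}  [seen]
{q0,q2,q4} --0--> {q0,q1,q2,q3,q4}  [seen]
{q0,q2,q4} --1--> {q0,q1,q3,q4}  [seen]
{q0,q2,q4} --2--> {q0,q2,q3,q4}  [seen]
Reachable DFA states: {q0}, {q0,q1,q2}, {q0,q3}, {q0,q2}, {q0,q1,q2,q3,q4}, {q0,q1,q3,q4}, {q0,q2,q3,q4}, {q0,q1,q2,q3}, {q0,q2,q4}.
{q3,q4} is not among them.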